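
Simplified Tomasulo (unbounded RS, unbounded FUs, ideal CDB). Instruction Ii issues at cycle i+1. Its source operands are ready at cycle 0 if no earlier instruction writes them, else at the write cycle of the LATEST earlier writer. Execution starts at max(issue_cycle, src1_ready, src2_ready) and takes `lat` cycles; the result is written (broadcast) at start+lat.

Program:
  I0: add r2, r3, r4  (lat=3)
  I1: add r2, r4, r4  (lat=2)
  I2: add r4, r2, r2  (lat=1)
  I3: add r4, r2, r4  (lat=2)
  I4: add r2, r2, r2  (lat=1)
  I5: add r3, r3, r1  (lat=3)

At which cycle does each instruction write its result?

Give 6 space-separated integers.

Answer: 4 4 5 7 6 9

Derivation:
I0 add r2: issue@1 deps=(None,None) exec_start@1 write@4
I1 add r2: issue@2 deps=(None,None) exec_start@2 write@4
I2 add r4: issue@3 deps=(1,1) exec_start@4 write@5
I3 add r4: issue@4 deps=(1,2) exec_start@5 write@7
I4 add r2: issue@5 deps=(1,1) exec_start@5 write@6
I5 add r3: issue@6 deps=(None,None) exec_start@6 write@9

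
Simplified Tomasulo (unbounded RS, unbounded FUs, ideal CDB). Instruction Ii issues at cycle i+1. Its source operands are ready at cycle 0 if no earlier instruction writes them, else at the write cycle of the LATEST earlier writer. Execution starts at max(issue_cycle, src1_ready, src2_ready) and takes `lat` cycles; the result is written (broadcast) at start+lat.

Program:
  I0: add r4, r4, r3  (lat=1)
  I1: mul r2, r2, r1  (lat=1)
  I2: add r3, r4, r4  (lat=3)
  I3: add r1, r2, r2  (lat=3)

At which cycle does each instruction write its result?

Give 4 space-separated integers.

I0 add r4: issue@1 deps=(None,None) exec_start@1 write@2
I1 mul r2: issue@2 deps=(None,None) exec_start@2 write@3
I2 add r3: issue@3 deps=(0,0) exec_start@3 write@6
I3 add r1: issue@4 deps=(1,1) exec_start@4 write@7

Answer: 2 3 6 7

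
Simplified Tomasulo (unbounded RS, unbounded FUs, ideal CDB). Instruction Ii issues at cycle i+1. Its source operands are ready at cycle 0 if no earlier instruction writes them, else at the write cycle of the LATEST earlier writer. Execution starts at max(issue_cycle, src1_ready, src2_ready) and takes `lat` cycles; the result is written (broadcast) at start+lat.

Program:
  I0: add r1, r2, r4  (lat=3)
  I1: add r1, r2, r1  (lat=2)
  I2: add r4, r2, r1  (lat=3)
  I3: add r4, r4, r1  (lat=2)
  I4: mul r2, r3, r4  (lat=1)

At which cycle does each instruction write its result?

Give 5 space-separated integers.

Answer: 4 6 9 11 12

Derivation:
I0 add r1: issue@1 deps=(None,None) exec_start@1 write@4
I1 add r1: issue@2 deps=(None,0) exec_start@4 write@6
I2 add r4: issue@3 deps=(None,1) exec_start@6 write@9
I3 add r4: issue@4 deps=(2,1) exec_start@9 write@11
I4 mul r2: issue@5 deps=(None,3) exec_start@11 write@12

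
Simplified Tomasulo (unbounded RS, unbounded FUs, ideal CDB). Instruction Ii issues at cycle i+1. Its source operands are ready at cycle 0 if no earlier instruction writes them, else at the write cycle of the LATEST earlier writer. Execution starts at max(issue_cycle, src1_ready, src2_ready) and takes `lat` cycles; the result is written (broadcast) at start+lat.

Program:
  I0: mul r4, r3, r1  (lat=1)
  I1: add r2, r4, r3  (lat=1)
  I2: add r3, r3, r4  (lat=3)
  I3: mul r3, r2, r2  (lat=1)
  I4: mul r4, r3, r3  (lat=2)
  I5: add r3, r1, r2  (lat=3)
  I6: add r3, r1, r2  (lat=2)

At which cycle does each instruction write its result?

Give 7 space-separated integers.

I0 mul r4: issue@1 deps=(None,None) exec_start@1 write@2
I1 add r2: issue@2 deps=(0,None) exec_start@2 write@3
I2 add r3: issue@3 deps=(None,0) exec_start@3 write@6
I3 mul r3: issue@4 deps=(1,1) exec_start@4 write@5
I4 mul r4: issue@5 deps=(3,3) exec_start@5 write@7
I5 add r3: issue@6 deps=(None,1) exec_start@6 write@9
I6 add r3: issue@7 deps=(None,1) exec_start@7 write@9

Answer: 2 3 6 5 7 9 9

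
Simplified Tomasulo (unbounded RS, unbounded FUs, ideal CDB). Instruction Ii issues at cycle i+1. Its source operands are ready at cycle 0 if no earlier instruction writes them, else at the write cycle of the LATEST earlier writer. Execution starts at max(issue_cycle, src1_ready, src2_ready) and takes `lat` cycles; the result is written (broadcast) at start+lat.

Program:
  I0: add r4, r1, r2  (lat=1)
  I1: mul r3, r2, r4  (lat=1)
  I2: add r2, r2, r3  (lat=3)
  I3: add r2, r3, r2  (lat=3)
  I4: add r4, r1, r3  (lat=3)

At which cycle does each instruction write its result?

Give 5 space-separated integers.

Answer: 2 3 6 9 8

Derivation:
I0 add r4: issue@1 deps=(None,None) exec_start@1 write@2
I1 mul r3: issue@2 deps=(None,0) exec_start@2 write@3
I2 add r2: issue@3 deps=(None,1) exec_start@3 write@6
I3 add r2: issue@4 deps=(1,2) exec_start@6 write@9
I4 add r4: issue@5 deps=(None,1) exec_start@5 write@8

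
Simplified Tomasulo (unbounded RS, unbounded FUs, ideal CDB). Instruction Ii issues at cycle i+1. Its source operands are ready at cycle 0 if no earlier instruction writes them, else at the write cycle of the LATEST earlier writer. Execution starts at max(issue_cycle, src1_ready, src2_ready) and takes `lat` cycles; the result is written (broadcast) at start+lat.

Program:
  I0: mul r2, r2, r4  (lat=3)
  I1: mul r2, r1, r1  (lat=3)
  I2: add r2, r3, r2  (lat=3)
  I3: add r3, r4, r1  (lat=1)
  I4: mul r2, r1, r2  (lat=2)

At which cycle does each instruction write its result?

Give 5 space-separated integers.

I0 mul r2: issue@1 deps=(None,None) exec_start@1 write@4
I1 mul r2: issue@2 deps=(None,None) exec_start@2 write@5
I2 add r2: issue@3 deps=(None,1) exec_start@5 write@8
I3 add r3: issue@4 deps=(None,None) exec_start@4 write@5
I4 mul r2: issue@5 deps=(None,2) exec_start@8 write@10

Answer: 4 5 8 5 10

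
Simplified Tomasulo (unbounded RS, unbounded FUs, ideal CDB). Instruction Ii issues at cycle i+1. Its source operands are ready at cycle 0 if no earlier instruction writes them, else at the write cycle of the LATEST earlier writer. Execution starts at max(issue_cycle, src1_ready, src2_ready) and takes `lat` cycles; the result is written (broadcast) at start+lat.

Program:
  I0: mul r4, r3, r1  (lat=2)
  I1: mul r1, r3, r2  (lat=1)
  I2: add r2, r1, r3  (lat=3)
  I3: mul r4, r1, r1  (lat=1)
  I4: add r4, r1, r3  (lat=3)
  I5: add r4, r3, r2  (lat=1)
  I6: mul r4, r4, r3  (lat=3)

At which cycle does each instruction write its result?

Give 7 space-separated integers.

Answer: 3 3 6 5 8 7 10

Derivation:
I0 mul r4: issue@1 deps=(None,None) exec_start@1 write@3
I1 mul r1: issue@2 deps=(None,None) exec_start@2 write@3
I2 add r2: issue@3 deps=(1,None) exec_start@3 write@6
I3 mul r4: issue@4 deps=(1,1) exec_start@4 write@5
I4 add r4: issue@5 deps=(1,None) exec_start@5 write@8
I5 add r4: issue@6 deps=(None,2) exec_start@6 write@7
I6 mul r4: issue@7 deps=(5,None) exec_start@7 write@10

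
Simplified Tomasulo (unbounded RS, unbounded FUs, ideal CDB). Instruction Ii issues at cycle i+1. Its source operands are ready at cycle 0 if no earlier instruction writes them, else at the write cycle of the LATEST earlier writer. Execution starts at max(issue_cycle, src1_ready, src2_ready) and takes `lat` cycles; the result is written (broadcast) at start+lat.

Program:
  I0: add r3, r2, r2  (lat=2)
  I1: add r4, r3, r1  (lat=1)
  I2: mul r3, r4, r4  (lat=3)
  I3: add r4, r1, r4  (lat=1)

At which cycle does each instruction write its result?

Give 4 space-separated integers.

I0 add r3: issue@1 deps=(None,None) exec_start@1 write@3
I1 add r4: issue@2 deps=(0,None) exec_start@3 write@4
I2 mul r3: issue@3 deps=(1,1) exec_start@4 write@7
I3 add r4: issue@4 deps=(None,1) exec_start@4 write@5

Answer: 3 4 7 5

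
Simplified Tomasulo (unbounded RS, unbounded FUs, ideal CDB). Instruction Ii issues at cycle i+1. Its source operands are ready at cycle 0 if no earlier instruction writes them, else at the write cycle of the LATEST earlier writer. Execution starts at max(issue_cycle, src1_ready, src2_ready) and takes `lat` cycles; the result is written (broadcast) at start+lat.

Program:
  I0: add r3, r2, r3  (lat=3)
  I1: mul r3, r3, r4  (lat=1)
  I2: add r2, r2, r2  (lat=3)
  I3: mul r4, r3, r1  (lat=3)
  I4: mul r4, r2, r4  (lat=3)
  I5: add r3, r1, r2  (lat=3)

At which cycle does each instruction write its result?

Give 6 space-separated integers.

Answer: 4 5 6 8 11 9

Derivation:
I0 add r3: issue@1 deps=(None,None) exec_start@1 write@4
I1 mul r3: issue@2 deps=(0,None) exec_start@4 write@5
I2 add r2: issue@3 deps=(None,None) exec_start@3 write@6
I3 mul r4: issue@4 deps=(1,None) exec_start@5 write@8
I4 mul r4: issue@5 deps=(2,3) exec_start@8 write@11
I5 add r3: issue@6 deps=(None,2) exec_start@6 write@9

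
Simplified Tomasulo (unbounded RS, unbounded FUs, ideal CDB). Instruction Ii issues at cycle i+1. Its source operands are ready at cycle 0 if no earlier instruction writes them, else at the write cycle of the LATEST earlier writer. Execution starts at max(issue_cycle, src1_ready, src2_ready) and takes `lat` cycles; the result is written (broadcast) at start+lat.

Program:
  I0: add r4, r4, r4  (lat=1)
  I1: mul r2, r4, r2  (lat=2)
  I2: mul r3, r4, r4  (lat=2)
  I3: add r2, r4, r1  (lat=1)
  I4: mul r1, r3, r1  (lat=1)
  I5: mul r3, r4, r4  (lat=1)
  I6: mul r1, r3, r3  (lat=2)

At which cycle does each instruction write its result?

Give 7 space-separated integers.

Answer: 2 4 5 5 6 7 9

Derivation:
I0 add r4: issue@1 deps=(None,None) exec_start@1 write@2
I1 mul r2: issue@2 deps=(0,None) exec_start@2 write@4
I2 mul r3: issue@3 deps=(0,0) exec_start@3 write@5
I3 add r2: issue@4 deps=(0,None) exec_start@4 write@5
I4 mul r1: issue@5 deps=(2,None) exec_start@5 write@6
I5 mul r3: issue@6 deps=(0,0) exec_start@6 write@7
I6 mul r1: issue@7 deps=(5,5) exec_start@7 write@9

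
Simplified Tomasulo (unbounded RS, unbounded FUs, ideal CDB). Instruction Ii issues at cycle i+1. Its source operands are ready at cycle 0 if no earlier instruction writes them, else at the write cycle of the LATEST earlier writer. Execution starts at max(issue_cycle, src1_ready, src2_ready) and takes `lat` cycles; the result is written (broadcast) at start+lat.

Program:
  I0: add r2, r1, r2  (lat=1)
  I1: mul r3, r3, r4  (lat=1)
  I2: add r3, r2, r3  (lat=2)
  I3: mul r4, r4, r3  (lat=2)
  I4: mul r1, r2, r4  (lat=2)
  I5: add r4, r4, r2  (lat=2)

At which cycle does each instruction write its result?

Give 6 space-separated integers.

Answer: 2 3 5 7 9 9

Derivation:
I0 add r2: issue@1 deps=(None,None) exec_start@1 write@2
I1 mul r3: issue@2 deps=(None,None) exec_start@2 write@3
I2 add r3: issue@3 deps=(0,1) exec_start@3 write@5
I3 mul r4: issue@4 deps=(None,2) exec_start@5 write@7
I4 mul r1: issue@5 deps=(0,3) exec_start@7 write@9
I5 add r4: issue@6 deps=(3,0) exec_start@7 write@9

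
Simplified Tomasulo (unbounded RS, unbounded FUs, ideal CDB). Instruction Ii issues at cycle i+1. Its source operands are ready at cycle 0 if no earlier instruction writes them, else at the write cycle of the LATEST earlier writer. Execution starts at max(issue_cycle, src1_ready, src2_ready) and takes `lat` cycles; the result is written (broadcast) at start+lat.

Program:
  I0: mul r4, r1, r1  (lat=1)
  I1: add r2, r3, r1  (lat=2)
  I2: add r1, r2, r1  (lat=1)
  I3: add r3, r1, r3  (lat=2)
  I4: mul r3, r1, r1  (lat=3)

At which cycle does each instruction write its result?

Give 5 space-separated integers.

I0 mul r4: issue@1 deps=(None,None) exec_start@1 write@2
I1 add r2: issue@2 deps=(None,None) exec_start@2 write@4
I2 add r1: issue@3 deps=(1,None) exec_start@4 write@5
I3 add r3: issue@4 deps=(2,None) exec_start@5 write@7
I4 mul r3: issue@5 deps=(2,2) exec_start@5 write@8

Answer: 2 4 5 7 8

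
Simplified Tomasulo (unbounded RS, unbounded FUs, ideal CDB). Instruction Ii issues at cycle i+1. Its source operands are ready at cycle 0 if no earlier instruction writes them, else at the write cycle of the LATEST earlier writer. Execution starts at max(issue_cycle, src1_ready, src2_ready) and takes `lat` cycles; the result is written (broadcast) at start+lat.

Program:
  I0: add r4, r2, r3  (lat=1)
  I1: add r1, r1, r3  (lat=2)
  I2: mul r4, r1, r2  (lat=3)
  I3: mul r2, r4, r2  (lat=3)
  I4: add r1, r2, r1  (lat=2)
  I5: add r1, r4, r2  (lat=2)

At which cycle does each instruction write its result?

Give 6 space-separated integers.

I0 add r4: issue@1 deps=(None,None) exec_start@1 write@2
I1 add r1: issue@2 deps=(None,None) exec_start@2 write@4
I2 mul r4: issue@3 deps=(1,None) exec_start@4 write@7
I3 mul r2: issue@4 deps=(2,None) exec_start@7 write@10
I4 add r1: issue@5 deps=(3,1) exec_start@10 write@12
I5 add r1: issue@6 deps=(2,3) exec_start@10 write@12

Answer: 2 4 7 10 12 12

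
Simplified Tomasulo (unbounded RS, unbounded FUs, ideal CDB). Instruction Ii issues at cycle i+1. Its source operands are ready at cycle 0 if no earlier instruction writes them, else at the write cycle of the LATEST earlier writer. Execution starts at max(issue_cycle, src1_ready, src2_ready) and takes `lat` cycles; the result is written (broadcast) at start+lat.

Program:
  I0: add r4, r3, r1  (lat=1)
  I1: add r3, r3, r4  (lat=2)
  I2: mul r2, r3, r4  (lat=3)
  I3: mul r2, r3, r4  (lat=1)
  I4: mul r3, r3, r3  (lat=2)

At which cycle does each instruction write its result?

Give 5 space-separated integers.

Answer: 2 4 7 5 7

Derivation:
I0 add r4: issue@1 deps=(None,None) exec_start@1 write@2
I1 add r3: issue@2 deps=(None,0) exec_start@2 write@4
I2 mul r2: issue@3 deps=(1,0) exec_start@4 write@7
I3 mul r2: issue@4 deps=(1,0) exec_start@4 write@5
I4 mul r3: issue@5 deps=(1,1) exec_start@5 write@7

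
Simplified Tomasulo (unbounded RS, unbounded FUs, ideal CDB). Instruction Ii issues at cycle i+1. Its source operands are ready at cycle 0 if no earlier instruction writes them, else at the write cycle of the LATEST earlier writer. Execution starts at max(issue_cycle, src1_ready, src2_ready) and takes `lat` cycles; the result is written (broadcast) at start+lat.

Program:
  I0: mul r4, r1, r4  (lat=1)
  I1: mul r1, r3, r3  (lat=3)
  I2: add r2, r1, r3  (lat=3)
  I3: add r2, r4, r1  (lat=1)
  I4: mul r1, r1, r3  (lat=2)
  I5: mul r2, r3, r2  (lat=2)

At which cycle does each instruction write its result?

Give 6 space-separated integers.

I0 mul r4: issue@1 deps=(None,None) exec_start@1 write@2
I1 mul r1: issue@2 deps=(None,None) exec_start@2 write@5
I2 add r2: issue@3 deps=(1,None) exec_start@5 write@8
I3 add r2: issue@4 deps=(0,1) exec_start@5 write@6
I4 mul r1: issue@5 deps=(1,None) exec_start@5 write@7
I5 mul r2: issue@6 deps=(None,3) exec_start@6 write@8

Answer: 2 5 8 6 7 8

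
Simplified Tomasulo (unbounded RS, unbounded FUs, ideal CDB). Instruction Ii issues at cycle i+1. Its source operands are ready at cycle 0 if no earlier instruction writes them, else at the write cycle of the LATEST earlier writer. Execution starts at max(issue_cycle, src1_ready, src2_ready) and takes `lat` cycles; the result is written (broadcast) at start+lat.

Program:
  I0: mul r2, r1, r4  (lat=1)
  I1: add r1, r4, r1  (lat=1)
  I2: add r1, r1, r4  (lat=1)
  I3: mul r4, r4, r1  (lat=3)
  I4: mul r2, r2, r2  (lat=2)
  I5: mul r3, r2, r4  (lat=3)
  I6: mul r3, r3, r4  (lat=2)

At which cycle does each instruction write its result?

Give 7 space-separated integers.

Answer: 2 3 4 7 7 10 12

Derivation:
I0 mul r2: issue@1 deps=(None,None) exec_start@1 write@2
I1 add r1: issue@2 deps=(None,None) exec_start@2 write@3
I2 add r1: issue@3 deps=(1,None) exec_start@3 write@4
I3 mul r4: issue@4 deps=(None,2) exec_start@4 write@7
I4 mul r2: issue@5 deps=(0,0) exec_start@5 write@7
I5 mul r3: issue@6 deps=(4,3) exec_start@7 write@10
I6 mul r3: issue@7 deps=(5,3) exec_start@10 write@12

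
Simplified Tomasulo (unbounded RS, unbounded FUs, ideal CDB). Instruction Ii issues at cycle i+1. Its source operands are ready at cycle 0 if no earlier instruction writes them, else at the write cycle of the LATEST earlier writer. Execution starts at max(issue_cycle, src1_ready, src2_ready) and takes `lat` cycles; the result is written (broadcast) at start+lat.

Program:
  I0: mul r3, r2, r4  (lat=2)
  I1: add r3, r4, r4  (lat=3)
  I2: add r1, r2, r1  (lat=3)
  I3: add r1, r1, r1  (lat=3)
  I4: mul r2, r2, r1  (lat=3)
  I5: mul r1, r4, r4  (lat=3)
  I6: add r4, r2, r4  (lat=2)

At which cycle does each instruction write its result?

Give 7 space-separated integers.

Answer: 3 5 6 9 12 9 14

Derivation:
I0 mul r3: issue@1 deps=(None,None) exec_start@1 write@3
I1 add r3: issue@2 deps=(None,None) exec_start@2 write@5
I2 add r1: issue@3 deps=(None,None) exec_start@3 write@6
I3 add r1: issue@4 deps=(2,2) exec_start@6 write@9
I4 mul r2: issue@5 deps=(None,3) exec_start@9 write@12
I5 mul r1: issue@6 deps=(None,None) exec_start@6 write@9
I6 add r4: issue@7 deps=(4,None) exec_start@12 write@14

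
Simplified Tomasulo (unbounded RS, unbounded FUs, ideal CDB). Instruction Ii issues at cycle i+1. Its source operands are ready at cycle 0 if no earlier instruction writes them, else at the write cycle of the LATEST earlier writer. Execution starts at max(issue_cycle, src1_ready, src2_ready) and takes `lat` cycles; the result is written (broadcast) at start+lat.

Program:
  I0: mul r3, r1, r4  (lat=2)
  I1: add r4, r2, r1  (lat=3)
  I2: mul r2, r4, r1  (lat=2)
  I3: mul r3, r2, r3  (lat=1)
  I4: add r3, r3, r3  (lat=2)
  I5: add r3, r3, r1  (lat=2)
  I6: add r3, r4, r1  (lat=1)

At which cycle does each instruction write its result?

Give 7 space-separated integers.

Answer: 3 5 7 8 10 12 8

Derivation:
I0 mul r3: issue@1 deps=(None,None) exec_start@1 write@3
I1 add r4: issue@2 deps=(None,None) exec_start@2 write@5
I2 mul r2: issue@3 deps=(1,None) exec_start@5 write@7
I3 mul r3: issue@4 deps=(2,0) exec_start@7 write@8
I4 add r3: issue@5 deps=(3,3) exec_start@8 write@10
I5 add r3: issue@6 deps=(4,None) exec_start@10 write@12
I6 add r3: issue@7 deps=(1,None) exec_start@7 write@8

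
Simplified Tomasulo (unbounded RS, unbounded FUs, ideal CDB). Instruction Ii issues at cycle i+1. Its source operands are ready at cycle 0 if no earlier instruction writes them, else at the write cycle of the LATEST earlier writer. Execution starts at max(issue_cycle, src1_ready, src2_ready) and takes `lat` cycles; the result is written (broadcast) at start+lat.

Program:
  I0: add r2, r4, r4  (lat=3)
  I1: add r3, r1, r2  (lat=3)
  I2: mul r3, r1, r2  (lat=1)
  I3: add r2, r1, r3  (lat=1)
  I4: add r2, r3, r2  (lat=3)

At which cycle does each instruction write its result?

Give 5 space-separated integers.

Answer: 4 7 5 6 9

Derivation:
I0 add r2: issue@1 deps=(None,None) exec_start@1 write@4
I1 add r3: issue@2 deps=(None,0) exec_start@4 write@7
I2 mul r3: issue@3 deps=(None,0) exec_start@4 write@5
I3 add r2: issue@4 deps=(None,2) exec_start@5 write@6
I4 add r2: issue@5 deps=(2,3) exec_start@6 write@9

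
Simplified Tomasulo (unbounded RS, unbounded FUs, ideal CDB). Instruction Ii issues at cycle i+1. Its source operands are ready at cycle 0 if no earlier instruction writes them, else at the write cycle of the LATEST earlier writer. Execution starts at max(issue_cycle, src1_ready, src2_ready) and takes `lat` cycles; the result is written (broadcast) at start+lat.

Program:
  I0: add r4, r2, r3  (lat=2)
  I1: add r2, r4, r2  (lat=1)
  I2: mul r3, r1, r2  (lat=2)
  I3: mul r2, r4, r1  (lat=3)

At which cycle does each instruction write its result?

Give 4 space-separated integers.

I0 add r4: issue@1 deps=(None,None) exec_start@1 write@3
I1 add r2: issue@2 deps=(0,None) exec_start@3 write@4
I2 mul r3: issue@3 deps=(None,1) exec_start@4 write@6
I3 mul r2: issue@4 deps=(0,None) exec_start@4 write@7

Answer: 3 4 6 7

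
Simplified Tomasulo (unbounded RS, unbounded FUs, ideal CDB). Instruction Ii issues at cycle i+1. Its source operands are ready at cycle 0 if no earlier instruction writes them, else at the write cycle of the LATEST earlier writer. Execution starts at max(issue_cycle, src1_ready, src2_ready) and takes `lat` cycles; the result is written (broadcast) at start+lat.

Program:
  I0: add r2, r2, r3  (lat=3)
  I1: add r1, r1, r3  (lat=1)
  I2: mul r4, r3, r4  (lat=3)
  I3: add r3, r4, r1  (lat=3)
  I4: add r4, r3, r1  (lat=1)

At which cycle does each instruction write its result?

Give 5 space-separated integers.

Answer: 4 3 6 9 10

Derivation:
I0 add r2: issue@1 deps=(None,None) exec_start@1 write@4
I1 add r1: issue@2 deps=(None,None) exec_start@2 write@3
I2 mul r4: issue@3 deps=(None,None) exec_start@3 write@6
I3 add r3: issue@4 deps=(2,1) exec_start@6 write@9
I4 add r4: issue@5 deps=(3,1) exec_start@9 write@10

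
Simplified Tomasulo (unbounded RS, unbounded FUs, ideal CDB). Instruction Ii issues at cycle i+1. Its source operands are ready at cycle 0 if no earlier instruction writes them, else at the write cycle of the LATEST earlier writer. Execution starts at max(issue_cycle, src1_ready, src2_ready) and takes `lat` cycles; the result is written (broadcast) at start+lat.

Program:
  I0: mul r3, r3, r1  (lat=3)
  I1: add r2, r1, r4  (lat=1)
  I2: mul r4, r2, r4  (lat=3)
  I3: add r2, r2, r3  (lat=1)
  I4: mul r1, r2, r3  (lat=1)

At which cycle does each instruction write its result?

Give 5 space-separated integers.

Answer: 4 3 6 5 6

Derivation:
I0 mul r3: issue@1 deps=(None,None) exec_start@1 write@4
I1 add r2: issue@2 deps=(None,None) exec_start@2 write@3
I2 mul r4: issue@3 deps=(1,None) exec_start@3 write@6
I3 add r2: issue@4 deps=(1,0) exec_start@4 write@5
I4 mul r1: issue@5 deps=(3,0) exec_start@5 write@6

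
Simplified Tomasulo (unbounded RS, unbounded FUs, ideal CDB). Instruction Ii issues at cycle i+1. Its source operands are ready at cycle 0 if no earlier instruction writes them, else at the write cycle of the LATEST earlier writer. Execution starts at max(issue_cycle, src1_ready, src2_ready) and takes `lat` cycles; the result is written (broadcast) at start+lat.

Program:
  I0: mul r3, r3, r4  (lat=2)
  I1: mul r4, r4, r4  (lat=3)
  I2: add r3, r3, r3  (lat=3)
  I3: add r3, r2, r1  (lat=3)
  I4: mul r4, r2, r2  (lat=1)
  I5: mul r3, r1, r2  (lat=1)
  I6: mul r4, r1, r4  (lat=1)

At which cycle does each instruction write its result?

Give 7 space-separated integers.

I0 mul r3: issue@1 deps=(None,None) exec_start@1 write@3
I1 mul r4: issue@2 deps=(None,None) exec_start@2 write@5
I2 add r3: issue@3 deps=(0,0) exec_start@3 write@6
I3 add r3: issue@4 deps=(None,None) exec_start@4 write@7
I4 mul r4: issue@5 deps=(None,None) exec_start@5 write@6
I5 mul r3: issue@6 deps=(None,None) exec_start@6 write@7
I6 mul r4: issue@7 deps=(None,4) exec_start@7 write@8

Answer: 3 5 6 7 6 7 8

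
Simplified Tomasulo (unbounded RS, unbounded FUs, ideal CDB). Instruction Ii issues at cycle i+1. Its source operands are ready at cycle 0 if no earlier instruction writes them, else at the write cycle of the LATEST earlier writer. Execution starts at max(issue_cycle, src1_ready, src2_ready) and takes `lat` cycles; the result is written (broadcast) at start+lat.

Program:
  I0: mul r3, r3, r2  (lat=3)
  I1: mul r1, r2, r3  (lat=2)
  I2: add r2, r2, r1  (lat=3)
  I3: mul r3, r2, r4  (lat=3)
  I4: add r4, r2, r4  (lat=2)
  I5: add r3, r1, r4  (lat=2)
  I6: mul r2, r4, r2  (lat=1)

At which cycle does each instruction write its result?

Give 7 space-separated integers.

I0 mul r3: issue@1 deps=(None,None) exec_start@1 write@4
I1 mul r1: issue@2 deps=(None,0) exec_start@4 write@6
I2 add r2: issue@3 deps=(None,1) exec_start@6 write@9
I3 mul r3: issue@4 deps=(2,None) exec_start@9 write@12
I4 add r4: issue@5 deps=(2,None) exec_start@9 write@11
I5 add r3: issue@6 deps=(1,4) exec_start@11 write@13
I6 mul r2: issue@7 deps=(4,2) exec_start@11 write@12

Answer: 4 6 9 12 11 13 12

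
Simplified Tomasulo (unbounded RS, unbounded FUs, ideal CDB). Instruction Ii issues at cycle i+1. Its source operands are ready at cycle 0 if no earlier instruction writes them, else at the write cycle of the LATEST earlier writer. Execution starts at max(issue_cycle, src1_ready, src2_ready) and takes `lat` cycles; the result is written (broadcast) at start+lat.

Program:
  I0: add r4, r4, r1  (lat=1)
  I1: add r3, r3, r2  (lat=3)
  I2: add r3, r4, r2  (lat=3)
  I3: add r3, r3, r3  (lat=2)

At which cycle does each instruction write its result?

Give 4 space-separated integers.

I0 add r4: issue@1 deps=(None,None) exec_start@1 write@2
I1 add r3: issue@2 deps=(None,None) exec_start@2 write@5
I2 add r3: issue@3 deps=(0,None) exec_start@3 write@6
I3 add r3: issue@4 deps=(2,2) exec_start@6 write@8

Answer: 2 5 6 8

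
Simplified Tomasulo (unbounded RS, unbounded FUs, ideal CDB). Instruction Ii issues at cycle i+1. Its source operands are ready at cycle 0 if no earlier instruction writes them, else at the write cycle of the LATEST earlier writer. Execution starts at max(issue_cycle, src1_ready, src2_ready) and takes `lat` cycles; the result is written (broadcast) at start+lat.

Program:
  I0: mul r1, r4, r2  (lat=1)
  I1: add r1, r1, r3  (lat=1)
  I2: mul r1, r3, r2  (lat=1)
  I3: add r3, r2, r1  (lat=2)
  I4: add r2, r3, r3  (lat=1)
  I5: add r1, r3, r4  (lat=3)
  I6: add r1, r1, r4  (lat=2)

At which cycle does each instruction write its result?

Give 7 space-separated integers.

I0 mul r1: issue@1 deps=(None,None) exec_start@1 write@2
I1 add r1: issue@2 deps=(0,None) exec_start@2 write@3
I2 mul r1: issue@3 deps=(None,None) exec_start@3 write@4
I3 add r3: issue@4 deps=(None,2) exec_start@4 write@6
I4 add r2: issue@5 deps=(3,3) exec_start@6 write@7
I5 add r1: issue@6 deps=(3,None) exec_start@6 write@9
I6 add r1: issue@7 deps=(5,None) exec_start@9 write@11

Answer: 2 3 4 6 7 9 11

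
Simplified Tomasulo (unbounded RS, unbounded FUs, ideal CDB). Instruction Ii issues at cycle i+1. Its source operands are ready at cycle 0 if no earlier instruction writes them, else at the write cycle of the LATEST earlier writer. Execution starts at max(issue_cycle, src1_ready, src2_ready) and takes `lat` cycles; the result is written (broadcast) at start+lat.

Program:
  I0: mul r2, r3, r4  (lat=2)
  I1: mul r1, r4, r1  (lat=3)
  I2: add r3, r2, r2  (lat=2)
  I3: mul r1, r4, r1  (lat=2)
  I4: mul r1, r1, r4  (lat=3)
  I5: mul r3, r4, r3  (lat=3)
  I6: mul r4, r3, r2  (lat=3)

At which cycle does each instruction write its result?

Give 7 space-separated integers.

Answer: 3 5 5 7 10 9 12

Derivation:
I0 mul r2: issue@1 deps=(None,None) exec_start@1 write@3
I1 mul r1: issue@2 deps=(None,None) exec_start@2 write@5
I2 add r3: issue@3 deps=(0,0) exec_start@3 write@5
I3 mul r1: issue@4 deps=(None,1) exec_start@5 write@7
I4 mul r1: issue@5 deps=(3,None) exec_start@7 write@10
I5 mul r3: issue@6 deps=(None,2) exec_start@6 write@9
I6 mul r4: issue@7 deps=(5,0) exec_start@9 write@12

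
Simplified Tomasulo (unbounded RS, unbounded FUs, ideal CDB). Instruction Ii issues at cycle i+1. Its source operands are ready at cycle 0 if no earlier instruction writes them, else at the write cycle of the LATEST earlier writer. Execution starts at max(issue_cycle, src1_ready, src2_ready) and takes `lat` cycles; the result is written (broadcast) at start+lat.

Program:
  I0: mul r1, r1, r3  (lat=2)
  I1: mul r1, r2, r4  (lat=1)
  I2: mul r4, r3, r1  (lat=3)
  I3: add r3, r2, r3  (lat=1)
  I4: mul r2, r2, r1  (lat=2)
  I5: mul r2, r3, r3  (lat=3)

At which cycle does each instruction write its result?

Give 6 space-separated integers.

Answer: 3 3 6 5 7 9

Derivation:
I0 mul r1: issue@1 deps=(None,None) exec_start@1 write@3
I1 mul r1: issue@2 deps=(None,None) exec_start@2 write@3
I2 mul r4: issue@3 deps=(None,1) exec_start@3 write@6
I3 add r3: issue@4 deps=(None,None) exec_start@4 write@5
I4 mul r2: issue@5 deps=(None,1) exec_start@5 write@7
I5 mul r2: issue@6 deps=(3,3) exec_start@6 write@9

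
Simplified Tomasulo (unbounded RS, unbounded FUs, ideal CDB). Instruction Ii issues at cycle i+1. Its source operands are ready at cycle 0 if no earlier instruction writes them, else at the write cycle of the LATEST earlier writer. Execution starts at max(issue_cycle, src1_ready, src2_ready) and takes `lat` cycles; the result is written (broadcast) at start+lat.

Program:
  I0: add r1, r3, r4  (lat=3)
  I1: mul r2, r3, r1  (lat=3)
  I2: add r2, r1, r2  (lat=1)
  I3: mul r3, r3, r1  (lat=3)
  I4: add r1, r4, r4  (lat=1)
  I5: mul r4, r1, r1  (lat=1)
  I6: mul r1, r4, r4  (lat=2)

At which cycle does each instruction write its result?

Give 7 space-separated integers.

I0 add r1: issue@1 deps=(None,None) exec_start@1 write@4
I1 mul r2: issue@2 deps=(None,0) exec_start@4 write@7
I2 add r2: issue@3 deps=(0,1) exec_start@7 write@8
I3 mul r3: issue@4 deps=(None,0) exec_start@4 write@7
I4 add r1: issue@5 deps=(None,None) exec_start@5 write@6
I5 mul r4: issue@6 deps=(4,4) exec_start@6 write@7
I6 mul r1: issue@7 deps=(5,5) exec_start@7 write@9

Answer: 4 7 8 7 6 7 9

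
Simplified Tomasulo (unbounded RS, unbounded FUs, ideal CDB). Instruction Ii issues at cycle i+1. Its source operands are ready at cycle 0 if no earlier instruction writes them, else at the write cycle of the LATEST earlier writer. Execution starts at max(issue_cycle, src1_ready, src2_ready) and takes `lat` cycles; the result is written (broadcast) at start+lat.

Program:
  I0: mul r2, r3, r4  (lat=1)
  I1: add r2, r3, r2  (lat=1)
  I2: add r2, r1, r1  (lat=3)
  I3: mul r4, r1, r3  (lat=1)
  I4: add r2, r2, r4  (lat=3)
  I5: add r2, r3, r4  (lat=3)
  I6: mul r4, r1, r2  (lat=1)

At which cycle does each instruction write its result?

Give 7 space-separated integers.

I0 mul r2: issue@1 deps=(None,None) exec_start@1 write@2
I1 add r2: issue@2 deps=(None,0) exec_start@2 write@3
I2 add r2: issue@3 deps=(None,None) exec_start@3 write@6
I3 mul r4: issue@4 deps=(None,None) exec_start@4 write@5
I4 add r2: issue@5 deps=(2,3) exec_start@6 write@9
I5 add r2: issue@6 deps=(None,3) exec_start@6 write@9
I6 mul r4: issue@7 deps=(None,5) exec_start@9 write@10

Answer: 2 3 6 5 9 9 10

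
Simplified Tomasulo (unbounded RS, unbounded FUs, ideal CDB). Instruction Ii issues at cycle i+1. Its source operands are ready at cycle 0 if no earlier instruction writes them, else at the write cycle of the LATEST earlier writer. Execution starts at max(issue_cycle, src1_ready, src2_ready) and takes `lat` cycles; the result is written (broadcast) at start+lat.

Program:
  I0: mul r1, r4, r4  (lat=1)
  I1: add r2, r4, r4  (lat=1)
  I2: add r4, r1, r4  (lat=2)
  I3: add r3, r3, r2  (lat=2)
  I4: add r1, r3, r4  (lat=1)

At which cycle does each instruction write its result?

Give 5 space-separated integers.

I0 mul r1: issue@1 deps=(None,None) exec_start@1 write@2
I1 add r2: issue@2 deps=(None,None) exec_start@2 write@3
I2 add r4: issue@3 deps=(0,None) exec_start@3 write@5
I3 add r3: issue@4 deps=(None,1) exec_start@4 write@6
I4 add r1: issue@5 deps=(3,2) exec_start@6 write@7

Answer: 2 3 5 6 7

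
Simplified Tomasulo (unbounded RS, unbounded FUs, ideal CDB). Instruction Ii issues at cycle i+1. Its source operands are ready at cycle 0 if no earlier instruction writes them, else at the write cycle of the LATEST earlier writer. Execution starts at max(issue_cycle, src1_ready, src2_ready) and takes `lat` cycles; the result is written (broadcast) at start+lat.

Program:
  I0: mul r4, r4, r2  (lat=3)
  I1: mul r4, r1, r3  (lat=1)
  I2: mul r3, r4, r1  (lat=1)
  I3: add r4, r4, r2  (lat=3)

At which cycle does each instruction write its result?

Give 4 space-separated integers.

I0 mul r4: issue@1 deps=(None,None) exec_start@1 write@4
I1 mul r4: issue@2 deps=(None,None) exec_start@2 write@3
I2 mul r3: issue@3 deps=(1,None) exec_start@3 write@4
I3 add r4: issue@4 deps=(1,None) exec_start@4 write@7

Answer: 4 3 4 7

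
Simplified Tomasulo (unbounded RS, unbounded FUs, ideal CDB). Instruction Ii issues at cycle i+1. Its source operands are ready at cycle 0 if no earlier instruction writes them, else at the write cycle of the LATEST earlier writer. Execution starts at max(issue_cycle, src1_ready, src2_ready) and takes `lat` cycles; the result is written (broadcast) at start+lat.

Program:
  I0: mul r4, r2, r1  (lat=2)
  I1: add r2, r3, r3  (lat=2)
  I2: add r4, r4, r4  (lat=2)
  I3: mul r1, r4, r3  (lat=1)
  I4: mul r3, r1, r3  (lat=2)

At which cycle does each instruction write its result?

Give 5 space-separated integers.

Answer: 3 4 5 6 8

Derivation:
I0 mul r4: issue@1 deps=(None,None) exec_start@1 write@3
I1 add r2: issue@2 deps=(None,None) exec_start@2 write@4
I2 add r4: issue@3 deps=(0,0) exec_start@3 write@5
I3 mul r1: issue@4 deps=(2,None) exec_start@5 write@6
I4 mul r3: issue@5 deps=(3,None) exec_start@6 write@8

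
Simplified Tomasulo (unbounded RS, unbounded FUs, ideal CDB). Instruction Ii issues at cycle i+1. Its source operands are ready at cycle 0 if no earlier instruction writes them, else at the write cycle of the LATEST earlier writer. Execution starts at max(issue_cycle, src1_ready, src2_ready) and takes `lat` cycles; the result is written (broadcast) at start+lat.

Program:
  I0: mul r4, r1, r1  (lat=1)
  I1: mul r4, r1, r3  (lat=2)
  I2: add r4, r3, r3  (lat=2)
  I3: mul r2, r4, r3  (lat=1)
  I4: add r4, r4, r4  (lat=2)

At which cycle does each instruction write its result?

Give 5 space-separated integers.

I0 mul r4: issue@1 deps=(None,None) exec_start@1 write@2
I1 mul r4: issue@2 deps=(None,None) exec_start@2 write@4
I2 add r4: issue@3 deps=(None,None) exec_start@3 write@5
I3 mul r2: issue@4 deps=(2,None) exec_start@5 write@6
I4 add r4: issue@5 deps=(2,2) exec_start@5 write@7

Answer: 2 4 5 6 7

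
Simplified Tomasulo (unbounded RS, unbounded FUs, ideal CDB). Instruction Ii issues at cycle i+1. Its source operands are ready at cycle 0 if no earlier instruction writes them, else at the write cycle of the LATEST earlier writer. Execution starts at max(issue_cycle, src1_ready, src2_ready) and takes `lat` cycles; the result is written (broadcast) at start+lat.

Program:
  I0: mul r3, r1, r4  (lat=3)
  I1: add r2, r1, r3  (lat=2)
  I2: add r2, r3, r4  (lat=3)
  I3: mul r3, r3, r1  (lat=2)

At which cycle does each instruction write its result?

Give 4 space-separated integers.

I0 mul r3: issue@1 deps=(None,None) exec_start@1 write@4
I1 add r2: issue@2 deps=(None,0) exec_start@4 write@6
I2 add r2: issue@3 deps=(0,None) exec_start@4 write@7
I3 mul r3: issue@4 deps=(0,None) exec_start@4 write@6

Answer: 4 6 7 6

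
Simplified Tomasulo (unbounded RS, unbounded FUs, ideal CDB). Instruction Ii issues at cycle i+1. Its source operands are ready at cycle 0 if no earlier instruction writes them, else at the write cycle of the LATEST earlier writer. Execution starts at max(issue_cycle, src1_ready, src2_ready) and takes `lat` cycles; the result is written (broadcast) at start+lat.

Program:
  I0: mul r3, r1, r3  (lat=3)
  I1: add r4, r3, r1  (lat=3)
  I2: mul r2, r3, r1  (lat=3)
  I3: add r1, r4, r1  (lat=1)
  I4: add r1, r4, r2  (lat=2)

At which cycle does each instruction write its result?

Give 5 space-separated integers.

I0 mul r3: issue@1 deps=(None,None) exec_start@1 write@4
I1 add r4: issue@2 deps=(0,None) exec_start@4 write@7
I2 mul r2: issue@3 deps=(0,None) exec_start@4 write@7
I3 add r1: issue@4 deps=(1,None) exec_start@7 write@8
I4 add r1: issue@5 deps=(1,2) exec_start@7 write@9

Answer: 4 7 7 8 9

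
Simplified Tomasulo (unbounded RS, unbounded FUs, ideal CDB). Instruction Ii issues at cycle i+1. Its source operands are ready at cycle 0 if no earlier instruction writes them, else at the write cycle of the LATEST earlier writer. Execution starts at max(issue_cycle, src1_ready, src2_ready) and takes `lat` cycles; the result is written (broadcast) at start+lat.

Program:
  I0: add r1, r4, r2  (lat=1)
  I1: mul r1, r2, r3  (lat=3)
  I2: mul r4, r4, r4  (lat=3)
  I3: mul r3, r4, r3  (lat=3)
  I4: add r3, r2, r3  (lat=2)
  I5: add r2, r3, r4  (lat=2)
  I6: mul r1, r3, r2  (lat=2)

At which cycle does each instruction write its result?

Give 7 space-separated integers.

I0 add r1: issue@1 deps=(None,None) exec_start@1 write@2
I1 mul r1: issue@2 deps=(None,None) exec_start@2 write@5
I2 mul r4: issue@3 deps=(None,None) exec_start@3 write@6
I3 mul r3: issue@4 deps=(2,None) exec_start@6 write@9
I4 add r3: issue@5 deps=(None,3) exec_start@9 write@11
I5 add r2: issue@6 deps=(4,2) exec_start@11 write@13
I6 mul r1: issue@7 deps=(4,5) exec_start@13 write@15

Answer: 2 5 6 9 11 13 15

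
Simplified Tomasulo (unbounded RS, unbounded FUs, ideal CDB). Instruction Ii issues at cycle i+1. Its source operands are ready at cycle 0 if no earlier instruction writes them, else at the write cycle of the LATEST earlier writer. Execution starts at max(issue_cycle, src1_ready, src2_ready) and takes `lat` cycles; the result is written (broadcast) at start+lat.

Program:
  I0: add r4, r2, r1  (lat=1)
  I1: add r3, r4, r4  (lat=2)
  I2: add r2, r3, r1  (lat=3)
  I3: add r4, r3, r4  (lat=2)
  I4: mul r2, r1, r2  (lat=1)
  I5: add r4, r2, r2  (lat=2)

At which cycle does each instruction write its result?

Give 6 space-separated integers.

Answer: 2 4 7 6 8 10

Derivation:
I0 add r4: issue@1 deps=(None,None) exec_start@1 write@2
I1 add r3: issue@2 deps=(0,0) exec_start@2 write@4
I2 add r2: issue@3 deps=(1,None) exec_start@4 write@7
I3 add r4: issue@4 deps=(1,0) exec_start@4 write@6
I4 mul r2: issue@5 deps=(None,2) exec_start@7 write@8
I5 add r4: issue@6 deps=(4,4) exec_start@8 write@10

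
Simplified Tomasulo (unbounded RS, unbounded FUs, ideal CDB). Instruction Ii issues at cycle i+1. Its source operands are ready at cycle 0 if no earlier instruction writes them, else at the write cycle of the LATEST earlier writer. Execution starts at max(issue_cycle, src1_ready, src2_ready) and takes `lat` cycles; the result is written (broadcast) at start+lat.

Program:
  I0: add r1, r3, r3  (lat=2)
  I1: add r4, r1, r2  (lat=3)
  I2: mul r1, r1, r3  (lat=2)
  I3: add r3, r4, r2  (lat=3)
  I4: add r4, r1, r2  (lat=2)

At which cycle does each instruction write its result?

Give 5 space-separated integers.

I0 add r1: issue@1 deps=(None,None) exec_start@1 write@3
I1 add r4: issue@2 deps=(0,None) exec_start@3 write@6
I2 mul r1: issue@3 deps=(0,None) exec_start@3 write@5
I3 add r3: issue@4 deps=(1,None) exec_start@6 write@9
I4 add r4: issue@5 deps=(2,None) exec_start@5 write@7

Answer: 3 6 5 9 7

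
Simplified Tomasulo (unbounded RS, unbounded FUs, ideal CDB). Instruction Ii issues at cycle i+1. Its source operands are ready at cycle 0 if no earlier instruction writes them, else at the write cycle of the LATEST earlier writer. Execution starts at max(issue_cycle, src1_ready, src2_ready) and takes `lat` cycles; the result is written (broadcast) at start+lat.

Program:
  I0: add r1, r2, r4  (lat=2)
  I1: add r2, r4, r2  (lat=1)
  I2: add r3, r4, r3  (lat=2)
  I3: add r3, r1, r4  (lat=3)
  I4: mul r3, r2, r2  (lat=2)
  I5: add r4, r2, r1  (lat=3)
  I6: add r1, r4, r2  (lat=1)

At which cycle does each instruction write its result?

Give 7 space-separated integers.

I0 add r1: issue@1 deps=(None,None) exec_start@1 write@3
I1 add r2: issue@2 deps=(None,None) exec_start@2 write@3
I2 add r3: issue@3 deps=(None,None) exec_start@3 write@5
I3 add r3: issue@4 deps=(0,None) exec_start@4 write@7
I4 mul r3: issue@5 deps=(1,1) exec_start@5 write@7
I5 add r4: issue@6 deps=(1,0) exec_start@6 write@9
I6 add r1: issue@7 deps=(5,1) exec_start@9 write@10

Answer: 3 3 5 7 7 9 10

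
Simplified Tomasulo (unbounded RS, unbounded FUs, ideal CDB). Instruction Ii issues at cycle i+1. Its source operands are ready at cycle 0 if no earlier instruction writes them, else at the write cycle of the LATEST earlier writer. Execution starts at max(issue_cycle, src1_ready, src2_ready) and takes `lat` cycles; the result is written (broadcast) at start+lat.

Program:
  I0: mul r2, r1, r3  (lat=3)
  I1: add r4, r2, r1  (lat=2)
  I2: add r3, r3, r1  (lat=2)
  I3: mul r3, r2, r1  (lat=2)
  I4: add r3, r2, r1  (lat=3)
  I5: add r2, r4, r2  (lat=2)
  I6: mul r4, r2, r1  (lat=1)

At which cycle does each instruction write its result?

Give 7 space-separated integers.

I0 mul r2: issue@1 deps=(None,None) exec_start@1 write@4
I1 add r4: issue@2 deps=(0,None) exec_start@4 write@6
I2 add r3: issue@3 deps=(None,None) exec_start@3 write@5
I3 mul r3: issue@4 deps=(0,None) exec_start@4 write@6
I4 add r3: issue@5 deps=(0,None) exec_start@5 write@8
I5 add r2: issue@6 deps=(1,0) exec_start@6 write@8
I6 mul r4: issue@7 deps=(5,None) exec_start@8 write@9

Answer: 4 6 5 6 8 8 9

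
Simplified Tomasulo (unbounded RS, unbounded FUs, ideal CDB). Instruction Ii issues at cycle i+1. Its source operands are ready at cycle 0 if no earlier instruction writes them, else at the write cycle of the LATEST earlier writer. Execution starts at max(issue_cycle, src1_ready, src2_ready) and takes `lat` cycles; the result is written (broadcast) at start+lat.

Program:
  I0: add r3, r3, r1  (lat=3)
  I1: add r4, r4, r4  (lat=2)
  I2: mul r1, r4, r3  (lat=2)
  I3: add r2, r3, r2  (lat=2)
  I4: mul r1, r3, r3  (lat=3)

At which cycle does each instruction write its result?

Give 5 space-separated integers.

I0 add r3: issue@1 deps=(None,None) exec_start@1 write@4
I1 add r4: issue@2 deps=(None,None) exec_start@2 write@4
I2 mul r1: issue@3 deps=(1,0) exec_start@4 write@6
I3 add r2: issue@4 deps=(0,None) exec_start@4 write@6
I4 mul r1: issue@5 deps=(0,0) exec_start@5 write@8

Answer: 4 4 6 6 8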